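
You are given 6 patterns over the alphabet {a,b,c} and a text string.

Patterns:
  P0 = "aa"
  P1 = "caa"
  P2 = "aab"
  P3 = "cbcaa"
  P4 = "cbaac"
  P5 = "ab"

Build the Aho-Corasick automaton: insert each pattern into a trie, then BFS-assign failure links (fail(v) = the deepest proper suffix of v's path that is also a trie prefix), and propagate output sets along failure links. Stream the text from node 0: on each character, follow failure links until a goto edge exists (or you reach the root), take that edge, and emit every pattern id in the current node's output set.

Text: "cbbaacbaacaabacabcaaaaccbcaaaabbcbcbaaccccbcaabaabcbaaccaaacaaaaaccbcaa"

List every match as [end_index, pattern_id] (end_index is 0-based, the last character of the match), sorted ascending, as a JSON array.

Construct AC machine:
Trie (insert patterns):
  0='ε' goto a→1 c→3
  1='a' goto a→2 b→14
  2='aa' goto b→6  ←P0
  3='c' goto a→4 b→7
  4='ca' goto a→5
  5='caa' goto ·  ←P1
  6='aab' goto ·  ←P2
  7='cb' goto a→11 c→8
  8='cbc' goto a→9
  9='cbca' goto a→10
  10='cbcaa' goto ·  ←P3
  11='cba' goto a→12
  12='cbaa' goto c→13
  13='cbaac' goto ·  ←P4
  14='ab' goto ·  ←P5

Failure links (BFS by depth):
  fail(1) 'a': from fail(0)=0 chase 'a': 0 ⇒ 0;  out=∅∪out(0)=∅
  fail(3) 'c': from fail(0)=0 chase 'c': 0 ⇒ 0;  out=∅∪out(0)=∅
  fail(2) 'aa': from fail(1)=0 chase 'a': 0 ⇒ 1;  out={0}∪out(1)={0}
  fail(4) 'ca': from fail(3)=0 chase 'a': 0 ⇒ 1;  out=∅∪out(1)=∅
  fail(7) 'cb': from fail(3)=0 chase 'b': 0 ⇒ 0;  out=∅∪out(0)=∅
  fail(14) 'ab': from fail(1)=0 chase 'b': 0 ⇒ 0;  out={5}∪out(0)={5}
  fail(5) 'caa': from fail(4)=1 chase 'a': 1 ⇒ 2;  out={1}∪out(2)={0,1}
  fail(6) 'aab': from fail(2)=1 chase 'b': 1 ⇒ 14;  out={2}∪out(14)={2,5}
  fail(8) 'cbc': from fail(7)=0 chase 'c': 0 ⇒ 3;  out=∅∪out(3)=∅
  fail(11) 'cba': from fail(7)=0 chase 'a': 0 ⇒ 1;  out=∅∪out(1)=∅
  fail(9) 'cbca': from fail(8)=3 chase 'a': 3 ⇒ 4;  out=∅∪out(4)=∅
  fail(12) 'cbaa': from fail(11)=1 chase 'a': 1 ⇒ 2;  out=∅∪out(2)={0}
  fail(10) 'cbcaa': from fail(9)=4 chase 'a': 4 ⇒ 5;  out={3}∪out(5)={0,1,3}
  fail(13) 'cbaac': from fail(12)=2 chase 'c': 2→1→0 ⇒ 3;  out={4}∪out(3)={4}

Scan:
i=0 'c': node 0→3
i=1 'b': node 3→7
i=2 'b': node 7→0 (fail-walked)
i=3 'a': node 0→1
i=4 'a': node 1→2  ** P0@[3:4]
i=5 'c': node 2→3 (fail-walked)
i=6 'b': node 3→7
i=7 'a': node 7→11
i=8 'a': node 11→12  ** P0@[7:8]
i=9 'c': node 12→13  ** P4@[5:9]
i=10 'a': node 13→4 (fail-walked)
i=11 'a': node 4→5  ** P0@[10:11],P1@[9:11]
i=12 'b': node 5→6 (fail-walked)  ** P2@[10:12],P5@[11:12]
i=13 'a': node 6→1 (fail-walked)
i=14 'c': node 1→3 (fail-walked)
i=15 'a': node 3→4
i=16 'b': node 4→14 (fail-walked)  ** P5@[15:16]
i=17 'c': node 14→3 (fail-walked)
i=18 'a': node 3→4
i=19 'a': node 4→5  ** P0@[18:19],P1@[17:19]
i=20 'a': node 5→2 (fail-walked)  ** P0@[19:20]
i=21 'a': node 2→2 (fail-walked)  ** P0@[20:21]
i=22 'c': node 2→3 (fail-walked)
i=23 'c': node 3→3 (fail-walked)
i=24 'b': node 3→7
i=25 'c': node 7→8
i=26 'a': node 8→9
i=27 'a': node 9→10  ** P0@[26:27],P1@[25:27],P3@[23:27]
i=28 'a': node 10→2 (fail-walked)  ** P0@[27:28]
i=29 'a': node 2→2 (fail-walked)  ** P0@[28:29]
i=30 'b': node 2→6  ** P2@[28:30],P5@[29:30]
i=31 'b': node 6→0 (fail-walked)
i=32 'c': node 0→3
i=33 'b': node 3→7
i=34 'c': node 7→8
i=35 'b': node 8→7 (fail-walked)
i=36 'a': node 7→11
i=37 'a': node 11→12  ** P0@[36:37]
i=38 'c': node 12→13  ** P4@[34:38]
i=39 'c': node 13→3 (fail-walked)
i=40 'c': node 3→3 (fail-walked)
i=41 'c': node 3→3 (fail-walked)
i=42 'b': node 3→7
i=43 'c': node 7→8
i=44 'a': node 8→9
i=45 'a': node 9→10  ** P0@[44:45],P1@[43:45],P3@[41:45]
i=46 'b': node 10→6 (fail-walked)  ** P2@[44:46],P5@[45:46]
i=47 'a': node 6→1 (fail-walked)
i=48 'a': node 1→2  ** P0@[47:48]
i=49 'b': node 2→6  ** P2@[47:49],P5@[48:49]
i=50 'c': node 6→3 (fail-walked)
i=51 'b': node 3→7
i=52 'a': node 7→11
i=53 'a': node 11→12  ** P0@[52:53]
i=54 'c': node 12→13  ** P4@[50:54]
i=55 'c': node 13→3 (fail-walked)
i=56 'a': node 3→4
i=57 'a': node 4→5  ** P0@[56:57],P1@[55:57]
i=58 'a': node 5→2 (fail-walked)  ** P0@[57:58]
i=59 'c': node 2→3 (fail-walked)
i=60 'a': node 3→4
i=61 'a': node 4→5  ** P0@[60:61],P1@[59:61]
i=62 'a': node 5→2 (fail-walked)  ** P0@[61:62]
i=63 'a': node 2→2 (fail-walked)  ** P0@[62:63]
i=64 'a': node 2→2 (fail-walked)  ** P0@[63:64]
i=65 'c': node 2→3 (fail-walked)
i=66 'c': node 3→3 (fail-walked)
i=67 'b': node 3→7
i=68 'c': node 7→8
i=69 'a': node 8→9
i=70 'a': node 9→10  ** P0@[69:70],P1@[68:70],P3@[66:70]

All matches (sorted): [[4,0],[8,0],[9,4],[11,0],[11,1],[12,2],[12,5],[16,5],[19,0],[19,1],[20,0],[21,0],[27,0],[27,1],[27,3],[28,0],[29,0],[30,2],[30,5],[37,0],[38,4],[45,0],[45,1],[45,3],[46,2],[46,5],[48,0],[49,2],[49,5],[53,0],[54,4],[57,0],[57,1],[58,0],[61,0],[61,1],[62,0],[63,0],[64,0],[70,0],[70,1],[70,3]]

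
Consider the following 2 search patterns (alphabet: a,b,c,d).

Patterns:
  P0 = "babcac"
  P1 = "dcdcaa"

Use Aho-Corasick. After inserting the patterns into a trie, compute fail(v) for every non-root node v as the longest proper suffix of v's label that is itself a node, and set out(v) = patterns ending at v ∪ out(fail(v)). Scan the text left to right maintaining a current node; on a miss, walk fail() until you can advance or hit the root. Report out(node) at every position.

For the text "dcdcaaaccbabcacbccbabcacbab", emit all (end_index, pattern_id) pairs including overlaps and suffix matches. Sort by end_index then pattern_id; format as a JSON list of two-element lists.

Build:
Trie nodes:
  0='ε' goto b→1 d→7
  1='b' goto a→2
  2='ba' goto b→3
  3='bab' goto c→4
  4='babc' goto a→5
  5='babca' goto c→6
  6='babcac' goto ·  [P0 ends]
  7='d' goto c→8
  8='dc' goto d→9
  9='dcd' goto c→10
  10='dcdc' goto a→11
  11='dcdca' goto a→12
  12='dcdcaa' goto ·  [P1 ends]

Failure links (BFS by depth):
  fail(1) 'b': from fail(0)=0 chase 'b': 0 ⇒ 0;  out=∅∪out(0)=∅
  fail(7) 'd': from fail(0)=0 chase 'd': 0 ⇒ 0;  out=∅∪out(0)=∅
  fail(2) 'ba': from fail(1)=0 chase 'a': 0 ⇒ 0;  out=∅∪out(0)=∅
  fail(8) 'dc': from fail(7)=0 chase 'c': 0 ⇒ 0;  out=∅∪out(0)=∅
  fail(3) 'bab': from fail(2)=0 chase 'b': 0 ⇒ 1;  out=∅∪out(1)=∅
  fail(9) 'dcd': from fail(8)=0 chase 'd': 0 ⇒ 7;  out=∅∪out(7)=∅
  fail(4) 'babc': from fail(3)=1 chase 'c': 1→0 ⇒ 0;  out=∅∪out(0)=∅
  fail(10) 'dcdc': from fail(9)=7 chase 'c': 7 ⇒ 8;  out=∅∪out(8)=∅
  fail(5) 'babca': from fail(4)=0 chase 'a': 0 ⇒ 0;  out=∅∪out(0)=∅
  fail(11) 'dcdca': from fail(10)=8 chase 'a': 8→0 ⇒ 0;  out=∅∪out(0)=∅
  fail(6) 'babcac': from fail(5)=0 chase 'c': 0 ⇒ 0;  out={0}∪out(0)={0}
  fail(12) 'dcdcaa': from fail(11)=0 chase 'a': 0 ⇒ 0;  out={1}∪out(0)={1}

Run:
[0] read 'd'  n0⇒n7
[1] read 'c'  n7⇒n8
[2] read 'd'  n8⇒n9
[3] read 'c'  n9⇒n10
[4] read 'a'  n10⇒n11
[5] read 'a'  n11⇒n12  → match P1@[0:5]
[6] read 'a'  n12⇒n0 (via fail)
[7] read 'c'  n0⇒n0
[8] read 'c'  n0⇒n0
[9] read 'b'  n0⇒n1
[10] read 'a'  n1⇒n2
[11] read 'b'  n2⇒n3
[12] read 'c'  n3⇒n4
[13] read 'a'  n4⇒n5
[14] read 'c'  n5⇒n6  → match P0@[9:14]
[15] read 'b'  n6⇒n1 (via fail)
[16] read 'c'  n1⇒n0 (via fail)
[17] read 'c'  n0⇒n0
[18] read 'b'  n0⇒n1
[19] read 'a'  n1⇒n2
[20] read 'b'  n2⇒n3
[21] read 'c'  n3⇒n4
[22] read 'a'  n4⇒n5
[23] read 'c'  n5⇒n6  → match P0@[18:23]
[24] read 'b'  n6⇒n1 (via fail)
[25] read 'a'  n1⇒n2
[26] read 'b'  n2⇒n3

All matches (sorted): [[5,1],[14,0],[23,0]]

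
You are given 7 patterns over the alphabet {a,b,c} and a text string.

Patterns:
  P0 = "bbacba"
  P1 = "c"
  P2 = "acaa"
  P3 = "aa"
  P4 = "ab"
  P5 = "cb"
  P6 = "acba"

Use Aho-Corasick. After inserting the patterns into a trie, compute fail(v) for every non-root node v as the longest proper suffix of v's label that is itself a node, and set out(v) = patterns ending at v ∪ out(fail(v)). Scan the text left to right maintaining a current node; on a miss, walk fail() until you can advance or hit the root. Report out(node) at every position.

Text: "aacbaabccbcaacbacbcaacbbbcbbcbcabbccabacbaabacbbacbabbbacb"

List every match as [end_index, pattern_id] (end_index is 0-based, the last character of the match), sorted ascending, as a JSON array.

Build automaton:
Trie (insert patterns):
  0='ε' goto a→8 b→1 c→7
  1='b' goto b→2
  2='bb' goto a→3
  3='bba' goto c→4
  4='bbac' goto b→5
  5='bbacb' goto a→6
  6='bbacba' goto ·  [P0 ends]
  7='c' goto b→14  [P1 ends]
  8='a' goto a→12 b→13 c→9
  9='ac' goto a→10 b→15
  10='aca' goto a→11
  11='acaa' goto ·  [P2 ends]
  12='aa' goto ·  [P3 ends]
  13='ab' goto ·  [P4 ends]
  14='cb' goto ·  [P5 ends]
  15='acb' goto a→16
  16='acba' goto ·  [P6 ends]

Failure links (BFS by depth):
  fail(1) 'b': from fail(0)=0 chase 'b': 0 ⇒ 0;  out=∅∪out(0)=∅
  fail(7) 'c': from fail(0)=0 chase 'c': 0 ⇒ 0;  out={1}∪out(0)={1}
  fail(8) 'a': from fail(0)=0 chase 'a': 0 ⇒ 0;  out=∅∪out(0)=∅
  fail(2) 'bb': from fail(1)=0 chase 'b': 0 ⇒ 1;  out=∅∪out(1)=∅
  fail(9) 'ac': from fail(8)=0 chase 'c': 0 ⇒ 7;  out=∅∪out(7)={1}
  fail(12) 'aa': from fail(8)=0 chase 'a': 0 ⇒ 8;  out={3}∪out(8)={3}
  fail(13) 'ab': from fail(8)=0 chase 'b': 0 ⇒ 1;  out={4}∪out(1)={4}
  fail(14) 'cb': from fail(7)=0 chase 'b': 0 ⇒ 1;  out={5}∪out(1)={5}
  fail(3) 'bba': from fail(2)=1 chase 'a': 1→0 ⇒ 8;  out=∅∪out(8)=∅
  fail(10) 'aca': from fail(9)=7 chase 'a': 7→0 ⇒ 8;  out=∅∪out(8)=∅
  fail(15) 'acb': from fail(9)=7 chase 'b': 7 ⇒ 14;  out=∅∪out(14)={5}
  fail(4) 'bbac': from fail(3)=8 chase 'c': 8 ⇒ 9;  out=∅∪out(9)={1}
  fail(11) 'acaa': from fail(10)=8 chase 'a': 8 ⇒ 12;  out={2}∪out(12)={2,3}
  fail(16) 'acba': from fail(15)=14 chase 'a': 14→1→0 ⇒ 8;  out={6}∪out(8)={6}
  fail(5) 'bbacb': from fail(4)=9 chase 'b': 9 ⇒ 15;  out=∅∪out(15)={5}
  fail(6) 'bbacba': from fail(5)=15 chase 'a': 15 ⇒ 16;  out={0}∪out(16)={0,6}

Text stream:
i=0 'a': node 0→8
i=1 'a': node 8→12  ** P3@[0:1]
i=2 'c': node 12→9 (via fail)  ** P1@[2:2]
i=3 'b': node 9→15  ** P5@[2:3]
i=4 'a': node 15→16  ** P6@[1:4]
i=5 'a': node 16→12 (via fail)  ** P3@[4:5]
i=6 'b': node 12→13 (via fail)  ** P4@[5:6]
i=7 'c': node 13→7 (via fail)  ** P1@[7:7]
i=8 'c': node 7→7 (via fail)  ** P1@[8:8]
i=9 'b': node 7→14  ** P5@[8:9]
i=10 'c': node 14→7 (via fail)  ** P1@[10:10]
i=11 'a': node 7→8 (via fail)
i=12 'a': node 8→12  ** P3@[11:12]
i=13 'c': node 12→9 (via fail)  ** P1@[13:13]
i=14 'b': node 9→15  ** P5@[13:14]
i=15 'a': node 15→16  ** P6@[12:15]
i=16 'c': node 16→9 (via fail)  ** P1@[16:16]
i=17 'b': node 9→15  ** P5@[16:17]
i=18 'c': node 15→7 (via fail)  ** P1@[18:18]
i=19 'a': node 7→8 (via fail)
i=20 'a': node 8→12  ** P3@[19:20]
i=21 'c': node 12→9 (via fail)  ** P1@[21:21]
i=22 'b': node 9→15  ** P5@[21:22]
i=23 'b': node 15→2 (via fail)
i=24 'b': node 2→2 (via fail)
i=25 'c': node 2→7 (via fail)  ** P1@[25:25]
i=26 'b': node 7→14  ** P5@[25:26]
i=27 'b': node 14→2 (via fail)
i=28 'c': node 2→7 (via fail)  ** P1@[28:28]
i=29 'b': node 7→14  ** P5@[28:29]
i=30 'c': node 14→7 (via fail)  ** P1@[30:30]
i=31 'a': node 7→8 (via fail)
i=32 'b': node 8→13  ** P4@[31:32]
i=33 'b': node 13→2 (via fail)
i=34 'c': node 2→7 (via fail)  ** P1@[34:34]
i=35 'c': node 7→7 (via fail)  ** P1@[35:35]
i=36 'a': node 7→8 (via fail)
i=37 'b': node 8→13  ** P4@[36:37]
i=38 'a': node 13→8 (via fail)
i=39 'c': node 8→9  ** P1@[39:39]
i=40 'b': node 9→15  ** P5@[39:40]
i=41 'a': node 15→16  ** P6@[38:41]
i=42 'a': node 16→12 (via fail)  ** P3@[41:42]
i=43 'b': node 12→13 (via fail)  ** P4@[42:43]
i=44 'a': node 13→8 (via fail)
i=45 'c': node 8→9  ** P1@[45:45]
i=46 'b': node 9→15  ** P5@[45:46]
i=47 'b': node 15→2 (via fail)
i=48 'a': node 2→3
i=49 'c': node 3→4  ** P1@[49:49]
i=50 'b': node 4→5  ** P5@[49:50]
i=51 'a': node 5→6  ** P0@[46:51],P6@[48:51]
i=52 'b': node 6→13 (via fail)  ** P4@[51:52]
i=53 'b': node 13→2 (via fail)
i=54 'b': node 2→2 (via fail)
i=55 'a': node 2→3
i=56 'c': node 3→4  ** P1@[56:56]
i=57 'b': node 4→5  ** P5@[56:57]

Result: [[1,3],[2,1],[3,5],[4,6],[5,3],[6,4],[7,1],[8,1],[9,5],[10,1],[12,3],[13,1],[14,5],[15,6],[16,1],[17,5],[18,1],[20,3],[21,1],[22,5],[25,1],[26,5],[28,1],[29,5],[30,1],[32,4],[34,1],[35,1],[37,4],[39,1],[40,5],[41,6],[42,3],[43,4],[45,1],[46,5],[49,1],[50,5],[51,0],[51,6],[52,4],[56,1],[57,5]]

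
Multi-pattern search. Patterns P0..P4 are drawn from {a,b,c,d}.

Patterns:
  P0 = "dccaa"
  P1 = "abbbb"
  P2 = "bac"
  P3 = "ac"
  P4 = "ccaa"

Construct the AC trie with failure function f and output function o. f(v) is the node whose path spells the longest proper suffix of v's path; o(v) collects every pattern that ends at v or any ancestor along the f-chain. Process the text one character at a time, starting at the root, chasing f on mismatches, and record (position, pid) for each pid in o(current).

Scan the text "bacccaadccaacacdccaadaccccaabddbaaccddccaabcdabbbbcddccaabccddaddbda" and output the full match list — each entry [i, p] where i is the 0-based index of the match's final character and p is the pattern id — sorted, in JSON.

Build automaton:
Trie (insert patterns):
  0='ε' goto a→6 b→11 c→15 d→1
  1='d' goto c→2
  2='dc' goto c→3
  3='dcc' goto a→4
  4='dcca' goto a→5
  5='dccaa' goto ·  [P0 ends]
  6='a' goto b→7 c→14
  7='ab' goto b→8
  8='abb' goto b→9
  9='abbb' goto b→10
  10='abbbb' goto ·  [P1 ends]
  11='b' goto a→12
  12='ba' goto c→13
  13='bac' goto ·  [P2 ends]
  14='ac' goto ·  [P3 ends]
  15='c' goto c→16
  16='cc' goto a→17
  17='cca' goto a→18
  18='ccaa' goto ·  [P4 ends]

BFS fail/out derivation:
  n1('d'): parent n0 fail=0; on 'd' 0 → fail=0;  out ∅∪∅=∅
  n6('a'): parent n0 fail=0; on 'a' 0 → fail=0;  out ∅∪∅=∅
  n11('b'): parent n0 fail=0; on 'b' 0 → fail=0;  out ∅∪∅=∅
  n15('c'): parent n0 fail=0; on 'c' 0 → fail=0;  out ∅∪∅=∅
  n2('dc'): parent n1 fail=0; on 'c' 0 → fail=15;  out ∅∪∅=∅
  n7('ab'): parent n6 fail=0; on 'b' 0 → fail=11;  out ∅∪∅=∅
  n12('ba'): parent n11 fail=0; on 'a' 0 → fail=6;  out ∅∪∅=∅
  n14('ac'): parent n6 fail=0; on 'c' 0 → fail=15;  out {3}∪∅={3}
  n16('cc'): parent n15 fail=0; on 'c' 0 → fail=15;  out ∅∪∅=∅
  n3('dcc'): parent n2 fail=15; on 'c' 15 → fail=16;  out ∅∪∅=∅
  n8('abb'): parent n7 fail=11; on 'b' 11→0 → fail=11;  out ∅∪∅=∅
  n13('bac'): parent n12 fail=6; on 'c' 6 → fail=14;  out {2}∪{3}={2,3}
  n17('cca'): parent n16 fail=15; on 'a' 15→0 → fail=6;  out ∅∪∅=∅
  n4('dcca'): parent n3 fail=16; on 'a' 16 → fail=17;  out ∅∪∅=∅
  n9('abbb'): parent n8 fail=11; on 'b' 11→0 → fail=11;  out ∅∪∅=∅
  n18('ccaa'): parent n17 fail=6; on 'a' 6→0 → fail=6;  out {4}∪∅={4}
  n5('dccaa'): parent n4 fail=17; on 'a' 17 → fail=18;  out {0}∪{4}={0,4}
  n10('abbbb'): parent n9 fail=11; on 'b' 11→0 → fail=11;  out {1}∪∅={1}

Text stream:
i=0 'b': node 0→11
i=1 'a': node 11→12
i=2 'c': node 12→13  ** P2@[0:2],P3@[1:2]
i=3 'c': node 13→16 (fail-walked)
i=4 'c': node 16→16 (fail-walked)
i=5 'a': node 16→17
i=6 'a': node 17→18  ** P4@[3:6]
i=7 'd': node 18→1 (fail-walked)
i=8 'c': node 1→2
i=9 'c': node 2→3
i=10 'a': node 3→4
i=11 'a': node 4→5  ** P0@[7:11],P4@[8:11]
i=12 'c': node 5→14 (fail-walked)  ** P3@[11:12]
i=13 'a': node 14→6 (fail-walked)
i=14 'c': node 6→14  ** P3@[13:14]
i=15 'd': node 14→1 (fail-walked)
i=16 'c': node 1→2
i=17 'c': node 2→3
i=18 'a': node 3→4
i=19 'a': node 4→5  ** P0@[15:19],P4@[16:19]
i=20 'd': node 5→1 (fail-walked)
i=21 'a': node 1→6 (fail-walked)
i=22 'c': node 6→14  ** P3@[21:22]
i=23 'c': node 14→16 (fail-walked)
i=24 'c': node 16→16 (fail-walked)
i=25 'c': node 16→16 (fail-walked)
i=26 'a': node 16→17
i=27 'a': node 17→18  ** P4@[24:27]
i=28 'b': node 18→7 (fail-walked)
i=29 'd': node 7→1 (fail-walked)
i=30 'd': node 1→1 (fail-walked)
i=31 'b': node 1→11 (fail-walked)
i=32 'a': node 11→12
i=33 'a': node 12→6 (fail-walked)
i=34 'c': node 6→14  ** P3@[33:34]
i=35 'c': node 14→16 (fail-walked)
i=36 'd': node 16→1 (fail-walked)
i=37 'd': node 1→1 (fail-walked)
i=38 'c': node 1→2
i=39 'c': node 2→3
i=40 'a': node 3→4
i=41 'a': node 4→5  ** P0@[37:41],P4@[38:41]
i=42 'b': node 5→7 (fail-walked)
i=43 'c': node 7→15 (fail-walked)
i=44 'd': node 15→1 (fail-walked)
i=45 'a': node 1→6 (fail-walked)
i=46 'b': node 6→7
i=47 'b': node 7→8
i=48 'b': node 8→9
i=49 'b': node 9→10  ** P1@[45:49]
i=50 'c': node 10→15 (fail-walked)
i=51 'd': node 15→1 (fail-walked)
i=52 'd': node 1→1 (fail-walked)
i=53 'c': node 1→2
i=54 'c': node 2→3
i=55 'a': node 3→4
i=56 'a': node 4→5  ** P0@[52:56],P4@[53:56]
i=57 'b': node 5→7 (fail-walked)
i=58 'c': node 7→15 (fail-walked)
i=59 'c': node 15→16
i=60 'd': node 16→1 (fail-walked)
i=61 'd': node 1→1 (fail-walked)
i=62 'a': node 1→6 (fail-walked)
i=63 'd': node 6→1 (fail-walked)
i=64 'd': node 1→1 (fail-walked)
i=65 'b': node 1→11 (fail-walked)
i=66 'd': node 11→1 (fail-walked)
i=67 'a': node 1→6 (fail-walked)

All matches (sorted): [[2,2],[2,3],[6,4],[11,0],[11,4],[12,3],[14,3],[19,0],[19,4],[22,3],[27,4],[34,3],[41,0],[41,4],[49,1],[56,0],[56,4]]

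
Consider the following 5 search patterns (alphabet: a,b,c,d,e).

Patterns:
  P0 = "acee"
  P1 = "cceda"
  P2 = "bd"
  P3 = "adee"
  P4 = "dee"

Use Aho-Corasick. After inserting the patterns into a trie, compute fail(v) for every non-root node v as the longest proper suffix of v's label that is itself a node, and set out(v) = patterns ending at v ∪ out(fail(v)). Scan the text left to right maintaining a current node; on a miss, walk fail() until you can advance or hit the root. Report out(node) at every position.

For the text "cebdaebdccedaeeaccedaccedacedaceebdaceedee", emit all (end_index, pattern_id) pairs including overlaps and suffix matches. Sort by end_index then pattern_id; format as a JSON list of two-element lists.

Build:
Trie (insert patterns):
  0='ε' goto a→1 b→10 c→5 d→15
  1='a' goto c→2 d→12
  2='ac' goto e→3
  3='ace' goto e→4
  4='acee' goto ·  [P0 ends]
  5='c' goto c→6
  6='cc' goto e→7
  7='cce' goto d→8
  8='cced' goto a→9
  9='cceda' goto ·  [P1 ends]
  10='b' goto d→11
  11='bd' goto ·  [P2 ends]
  12='ad' goto e→13
  13='ade' goto e→14
  14='adee' goto ·  [P3 ends]
  15='d' goto e→16
  16='de' goto e→17
  17='dee' goto ·  [P4 ends]

BFS fail/out derivation:
  fail(1) 'a': from fail(0)=0 chase 'a': 0 ⇒ 0;  out=∅∪out(0)=∅
  fail(5) 'c': from fail(0)=0 chase 'c': 0 ⇒ 0;  out=∅∪out(0)=∅
  fail(10) 'b': from fail(0)=0 chase 'b': 0 ⇒ 0;  out=∅∪out(0)=∅
  fail(15) 'd': from fail(0)=0 chase 'd': 0 ⇒ 0;  out=∅∪out(0)=∅
  fail(2) 'ac': from fail(1)=0 chase 'c': 0 ⇒ 5;  out=∅∪out(5)=∅
  fail(6) 'cc': from fail(5)=0 chase 'c': 0 ⇒ 5;  out=∅∪out(5)=∅
  fail(11) 'bd': from fail(10)=0 chase 'd': 0 ⇒ 15;  out={2}∪out(15)={2}
  fail(12) 'ad': from fail(1)=0 chase 'd': 0 ⇒ 15;  out=∅∪out(15)=∅
  fail(16) 'de': from fail(15)=0 chase 'e': 0 ⇒ 0;  out=∅∪out(0)=∅
  fail(3) 'ace': from fail(2)=5 chase 'e': 5→0 ⇒ 0;  out=∅∪out(0)=∅
  fail(7) 'cce': from fail(6)=5 chase 'e': 5→0 ⇒ 0;  out=∅∪out(0)=∅
  fail(13) 'ade': from fail(12)=15 chase 'e': 15 ⇒ 16;  out=∅∪out(16)=∅
  fail(17) 'dee': from fail(16)=0 chase 'e': 0 ⇒ 0;  out={4}∪out(0)={4}
  fail(4) 'acee': from fail(3)=0 chase 'e': 0 ⇒ 0;  out={0}∪out(0)={0}
  fail(8) 'cced': from fail(7)=0 chase 'd': 0 ⇒ 15;  out=∅∪out(15)=∅
  fail(14) 'adee': from fail(13)=16 chase 'e': 16 ⇒ 17;  out={3}∪out(17)={3,4}
  fail(9) 'cceda': from fail(8)=15 chase 'a': 15→0 ⇒ 1;  out={1}∪out(1)={1}

Text stream:
i=0 'c': node 0→5
i=1 'e': node 5→0 (via fail)
i=2 'b': node 0→10
i=3 'd': node 10→11  emit P2@[2:3]
i=4 'a': node 11→1 (via fail)
i=5 'e': node 1→0 (via fail)
i=6 'b': node 0→10
i=7 'd': node 10→11  emit P2@[6:7]
i=8 'c': node 11→5 (via fail)
i=9 'c': node 5→6
i=10 'e': node 6→7
i=11 'd': node 7→8
i=12 'a': node 8→9  emit P1@[8:12]
i=13 'e': node 9→0 (via fail)
i=14 'e': node 0→0
i=15 'a': node 0→1
i=16 'c': node 1→2
i=17 'c': node 2→6 (via fail)
i=18 'e': node 6→7
i=19 'd': node 7→8
i=20 'a': node 8→9  emit P1@[16:20]
i=21 'c': node 9→2 (via fail)
i=22 'c': node 2→6 (via fail)
i=23 'e': node 6→7
i=24 'd': node 7→8
i=25 'a': node 8→9  emit P1@[21:25]
i=26 'c': node 9→2 (via fail)
i=27 'e': node 2→3
i=28 'd': node 3→15 (via fail)
i=29 'a': node 15→1 (via fail)
i=30 'c': node 1→2
i=31 'e': node 2→3
i=32 'e': node 3→4  emit P0@[29:32]
i=33 'b': node 4→10 (via fail)
i=34 'd': node 10→11  emit P2@[33:34]
i=35 'a': node 11→1 (via fail)
i=36 'c': node 1→2
i=37 'e': node 2→3
i=38 'e': node 3→4  emit P0@[35:38]
i=39 'd': node 4→15 (via fail)
i=40 'e': node 15→16
i=41 'e': node 16→17  emit P4@[39:41]

All matches (sorted): [[3,2],[7,2],[12,1],[20,1],[25,1],[32,0],[34,2],[38,0],[41,4]]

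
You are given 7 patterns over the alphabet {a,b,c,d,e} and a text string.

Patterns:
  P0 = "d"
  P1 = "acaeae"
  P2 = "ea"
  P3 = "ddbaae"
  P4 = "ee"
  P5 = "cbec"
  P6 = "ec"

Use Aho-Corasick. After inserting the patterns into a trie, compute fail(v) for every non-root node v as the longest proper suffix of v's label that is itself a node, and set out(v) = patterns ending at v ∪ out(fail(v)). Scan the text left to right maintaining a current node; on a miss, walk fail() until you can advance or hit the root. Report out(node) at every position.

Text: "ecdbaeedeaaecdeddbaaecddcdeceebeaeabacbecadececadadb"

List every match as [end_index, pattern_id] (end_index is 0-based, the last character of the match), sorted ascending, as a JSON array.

Build automaton:
Trie (insert patterns):
  n0 'ε': a→2 c→16 d→1 e→8
  n1 'd': d→10  [P0 ends]
  n2 'a': c→3
  n3 'ac': a→4
  n4 'aca': e→5
  n5 'acae': a→6
  n6 'acaea': e→7
  n7 'acaeae': ·  [P1 ends]
  n8 'e': a→9 c→20 e→15
  n9 'ea': ·  [P2 ends]
  n10 'dd': b→11
  n11 'ddb': a→12
  n12 'ddba': a→13
  n13 'ddbaa': e→14
  n14 'ddbaae': ·  [P3 ends]
  n15 'ee': ·  [P4 ends]
  n16 'c': b→17
  n17 'cb': e→18
  n18 'cbe': c→19
  n19 'cbec': ·  [P5 ends]
  n20 'ec': ·  [P6 ends]

BFS fail/out derivation:
  fail(1) 'd': from fail(0)=0 chase 'd': 0 ⇒ 0;  out={0}∪out(0)={0}
  fail(2) 'a': from fail(0)=0 chase 'a': 0 ⇒ 0;  out=∅∪out(0)=∅
  fail(8) 'e': from fail(0)=0 chase 'e': 0 ⇒ 0;  out=∅∪out(0)=∅
  fail(16) 'c': from fail(0)=0 chase 'c': 0 ⇒ 0;  out=∅∪out(0)=∅
  fail(3) 'ac': from fail(2)=0 chase 'c': 0 ⇒ 16;  out=∅∪out(16)=∅
  fail(9) 'ea': from fail(8)=0 chase 'a': 0 ⇒ 2;  out={2}∪out(2)={2}
  fail(10) 'dd': from fail(1)=0 chase 'd': 0 ⇒ 1;  out=∅∪out(1)={0}
  fail(15) 'ee': from fail(8)=0 chase 'e': 0 ⇒ 8;  out={4}∪out(8)={4}
  fail(17) 'cb': from fail(16)=0 chase 'b': 0 ⇒ 0;  out=∅∪out(0)=∅
  fail(20) 'ec': from fail(8)=0 chase 'c': 0 ⇒ 16;  out={6}∪out(16)={6}
  fail(4) 'aca': from fail(3)=16 chase 'a': 16→0 ⇒ 2;  out=∅∪out(2)=∅
  fail(11) 'ddb': from fail(10)=1 chase 'b': 1→0 ⇒ 0;  out=∅∪out(0)=∅
  fail(18) 'cbe': from fail(17)=0 chase 'e': 0 ⇒ 8;  out=∅∪out(8)=∅
  fail(5) 'acae': from fail(4)=2 chase 'e': 2→0 ⇒ 8;  out=∅∪out(8)=∅
  fail(12) 'ddba': from fail(11)=0 chase 'a': 0 ⇒ 2;  out=∅∪out(2)=∅
  fail(19) 'cbec': from fail(18)=8 chase 'c': 8 ⇒ 20;  out={5}∪out(20)={5,6}
  fail(6) 'acaea': from fail(5)=8 chase 'a': 8 ⇒ 9;  out=∅∪out(9)={2}
  fail(13) 'ddbaa': from fail(12)=2 chase 'a': 2→0 ⇒ 2;  out=∅∪out(2)=∅
  fail(7) 'acaeae': from fail(6)=9 chase 'e': 9→2→0 ⇒ 8;  out={1}∪out(8)={1}
  fail(14) 'ddbaae': from fail(13)=2 chase 'e': 2→0 ⇒ 8;  out={3}∪out(8)={3}

Text stream:
i=0 'e': node 0→8
i=1 'c': node 8→20  emit P6@[0:1]
i=2 'd': node 20→1 ·f  emit P0@[2:2]
i=3 'b': node 1→0 ·f
i=4 'a': node 0→2
i=5 'e': node 2→8 ·f
i=6 'e': node 8→15  emit P4@[5:6]
i=7 'd': node 15→1 ·f  emit P0@[7:7]
i=8 'e': node 1→8 ·f
i=9 'a': node 8→9  emit P2@[8:9]
i=10 'a': node 9→2 ·f
i=11 'e': node 2→8 ·f
i=12 'c': node 8→20  emit P6@[11:12]
i=13 'd': node 20→1 ·f  emit P0@[13:13]
i=14 'e': node 1→8 ·f
i=15 'd': node 8→1 ·f  emit P0@[15:15]
i=16 'd': node 1→10  emit P0@[16:16]
i=17 'b': node 10→11
i=18 'a': node 11→12
i=19 'a': node 12→13
i=20 'e': node 13→14  emit P3@[15:20]
i=21 'c': node 14→20 ·f  emit P6@[20:21]
i=22 'd': node 20→1 ·f  emit P0@[22:22]
i=23 'd': node 1→10  emit P0@[23:23]
i=24 'c': node 10→16 ·f
i=25 'd': node 16→1 ·f  emit P0@[25:25]
i=26 'e': node 1→8 ·f
i=27 'c': node 8→20  emit P6@[26:27]
i=28 'e': node 20→8 ·f
i=29 'e': node 8→15  emit P4@[28:29]
i=30 'b': node 15→0 ·f
i=31 'e': node 0→8
i=32 'a': node 8→9  emit P2@[31:32]
i=33 'e': node 9→8 ·f
i=34 'a': node 8→9  emit P2@[33:34]
i=35 'b': node 9→0 ·f
i=36 'a': node 0→2
i=37 'c': node 2→3
i=38 'b': node 3→17 ·f
i=39 'e': node 17→18
i=40 'c': node 18→19  emit P5@[37:40],P6@[39:40]
i=41 'a': node 19→2 ·f
i=42 'd': node 2→1 ·f  emit P0@[42:42]
i=43 'e': node 1→8 ·f
i=44 'c': node 8→20  emit P6@[43:44]
i=45 'e': node 20→8 ·f
i=46 'c': node 8→20  emit P6@[45:46]
i=47 'a': node 20→2 ·f
i=48 'd': node 2→1 ·f  emit P0@[48:48]
i=49 'a': node 1→2 ·f
i=50 'd': node 2→1 ·f  emit P0@[50:50]
i=51 'b': node 1→0 ·f

Matches: [[1,6],[2,0],[6,4],[7,0],[9,2],[12,6],[13,0],[15,0],[16,0],[20,3],[21,6],[22,0],[23,0],[25,0],[27,6],[29,4],[32,2],[34,2],[40,5],[40,6],[42,0],[44,6],[46,6],[48,0],[50,0]]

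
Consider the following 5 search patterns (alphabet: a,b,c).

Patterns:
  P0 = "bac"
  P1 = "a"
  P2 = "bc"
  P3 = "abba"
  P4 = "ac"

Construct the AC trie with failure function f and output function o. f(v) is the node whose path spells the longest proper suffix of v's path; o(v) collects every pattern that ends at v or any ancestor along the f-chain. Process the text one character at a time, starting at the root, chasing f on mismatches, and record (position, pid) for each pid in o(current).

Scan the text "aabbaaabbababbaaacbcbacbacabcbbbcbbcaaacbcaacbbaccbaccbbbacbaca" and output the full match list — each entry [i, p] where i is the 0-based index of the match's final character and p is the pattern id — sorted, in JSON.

Build:
Trie (insert patterns):
  n0 'ε': a→4 b→1
  n1 'b': a→2 c→5
  n2 'ba': c→3
  n3 'bac': ·  [P0 ends]
  n4 'a': b→6 c→9  [P1 ends]
  n5 'bc': ·  [P2 ends]
  n6 'ab': b→7
  n7 'abb': a→8
  n8 'abba': ·  [P3 ends]
  n9 'ac': ·  [P4 ends]

Failure links (BFS by depth):
  fail(1) 'b': from fail(0)=0 chase 'b': 0 ⇒ 0;  out=∅∪out(0)=∅
  fail(4) 'a': from fail(0)=0 chase 'a': 0 ⇒ 0;  out={1}∪out(0)={1}
  fail(2) 'ba': from fail(1)=0 chase 'a': 0 ⇒ 4;  out=∅∪out(4)={1}
  fail(5) 'bc': from fail(1)=0 chase 'c': 0 ⇒ 0;  out={2}∪out(0)={2}
  fail(6) 'ab': from fail(4)=0 chase 'b': 0 ⇒ 1;  out=∅∪out(1)=∅
  fail(9) 'ac': from fail(4)=0 chase 'c': 0 ⇒ 0;  out={4}∪out(0)={4}
  fail(3) 'bac': from fail(2)=4 chase 'c': 4 ⇒ 9;  out={0}∪out(9)={0,4}
  fail(7) 'abb': from fail(6)=1 chase 'b': 1→0 ⇒ 1;  out=∅∪out(1)=∅
  fail(8) 'abba': from fail(7)=1 chase 'a': 1 ⇒ 2;  out={3}∪out(2)={1,3}

Text stream:
i=0 'a': node 0→4  emit P1@[0:0]
i=1 'a': node 4→4 ·f  emit P1@[1:1]
i=2 'b': node 4→6
i=3 'b': node 6→7
i=4 'a': node 7→8  emit P1@[4:4],P3@[1:4]
i=5 'a': node 8→4 ·f  emit P1@[5:5]
i=6 'a': node 4→4 ·f  emit P1@[6:6]
i=7 'b': node 4→6
i=8 'b': node 6→7
i=9 'a': node 7→8  emit P1@[9:9],P3@[6:9]
i=10 'b': node 8→6 ·f
i=11 'a': node 6→2 ·f  emit P1@[11:11]
i=12 'b': node 2→6 ·f
i=13 'b': node 6→7
i=14 'a': node 7→8  emit P1@[14:14],P3@[11:14]
i=15 'a': node 8→4 ·f  emit P1@[15:15]
i=16 'a': node 4→4 ·f  emit P1@[16:16]
i=17 'c': node 4→9  emit P4@[16:17]
i=18 'b': node 9→1 ·f
i=19 'c': node 1→5  emit P2@[18:19]
i=20 'b': node 5→1 ·f
i=21 'a': node 1→2  emit P1@[21:21]
i=22 'c': node 2→3  emit P0@[20:22],P4@[21:22]
i=23 'b': node 3→1 ·f
i=24 'a': node 1→2  emit P1@[24:24]
i=25 'c': node 2→3  emit P0@[23:25],P4@[24:25]
i=26 'a': node 3→4 ·f  emit P1@[26:26]
i=27 'b': node 4→6
i=28 'c': node 6→5 ·f  emit P2@[27:28]
i=29 'b': node 5→1 ·f
i=30 'b': node 1→1 ·f
i=31 'b': node 1→1 ·f
i=32 'c': node 1→5  emit P2@[31:32]
i=33 'b': node 5→1 ·f
i=34 'b': node 1→1 ·f
i=35 'c': node 1→5  emit P2@[34:35]
i=36 'a': node 5→4 ·f  emit P1@[36:36]
i=37 'a': node 4→4 ·f  emit P1@[37:37]
i=38 'a': node 4→4 ·f  emit P1@[38:38]
i=39 'c': node 4→9  emit P4@[38:39]
i=40 'b': node 9→1 ·f
i=41 'c': node 1→5  emit P2@[40:41]
i=42 'a': node 5→4 ·f  emit P1@[42:42]
i=43 'a': node 4→4 ·f  emit P1@[43:43]
i=44 'c': node 4→9  emit P4@[43:44]
i=45 'b': node 9→1 ·f
i=46 'b': node 1→1 ·f
i=47 'a': node 1→2  emit P1@[47:47]
i=48 'c': node 2→3  emit P0@[46:48],P4@[47:48]
i=49 'c': node 3→0 ·f
i=50 'b': node 0→1
i=51 'a': node 1→2  emit P1@[51:51]
i=52 'c': node 2→3  emit P0@[50:52],P4@[51:52]
i=53 'c': node 3→0 ·f
i=54 'b': node 0→1
i=55 'b': node 1→1 ·f
i=56 'b': node 1→1 ·f
i=57 'a': node 1→2  emit P1@[57:57]
i=58 'c': node 2→3  emit P0@[56:58],P4@[57:58]
i=59 'b': node 3→1 ·f
i=60 'a': node 1→2  emit P1@[60:60]
i=61 'c': node 2→3  emit P0@[59:61],P4@[60:61]
i=62 'a': node 3→4 ·f  emit P1@[62:62]

Result: [[0,1],[1,1],[4,1],[4,3],[5,1],[6,1],[9,1],[9,3],[11,1],[14,1],[14,3],[15,1],[16,1],[17,4],[19,2],[21,1],[22,0],[22,4],[24,1],[25,0],[25,4],[26,1],[28,2],[32,2],[35,2],[36,1],[37,1],[38,1],[39,4],[41,2],[42,1],[43,1],[44,4],[47,1],[48,0],[48,4],[51,1],[52,0],[52,4],[57,1],[58,0],[58,4],[60,1],[61,0],[61,4],[62,1]]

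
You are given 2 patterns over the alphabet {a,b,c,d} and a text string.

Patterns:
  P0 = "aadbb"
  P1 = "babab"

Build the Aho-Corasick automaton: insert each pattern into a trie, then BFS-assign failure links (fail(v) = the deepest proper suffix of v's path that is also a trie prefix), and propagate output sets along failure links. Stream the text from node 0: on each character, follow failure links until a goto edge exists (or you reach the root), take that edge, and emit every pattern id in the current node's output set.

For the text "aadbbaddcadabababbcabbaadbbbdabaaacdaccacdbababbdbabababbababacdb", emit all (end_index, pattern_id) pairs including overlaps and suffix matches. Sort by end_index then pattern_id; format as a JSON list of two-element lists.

Construct AC machine:
Trie nodes:
  n0 'ε': a→1 b→6
  n1 'a': a→2
  n2 'aa': d→3
  n3 'aad': b→4
  n4 'aadb': b→5
  n5 'aadbb': ·  [P0 ends]
  n6 'b': a→7
  n7 'ba': b→8
  n8 'bab': a→9
  n9 'baba': b→10
  n10 'babab': ·  [P1 ends]

Failure links (BFS by depth):
  fail(1) 'a': from fail(0)=0 chase 'a': 0 ⇒ 0;  out=∅∪out(0)=∅
  fail(6) 'b': from fail(0)=0 chase 'b': 0 ⇒ 0;  out=∅∪out(0)=∅
  fail(2) 'aa': from fail(1)=0 chase 'a': 0 ⇒ 1;  out=∅∪out(1)=∅
  fail(7) 'ba': from fail(6)=0 chase 'a': 0 ⇒ 1;  out=∅∪out(1)=∅
  fail(3) 'aad': from fail(2)=1 chase 'd': 1→0 ⇒ 0;  out=∅∪out(0)=∅
  fail(8) 'bab': from fail(7)=1 chase 'b': 1→0 ⇒ 6;  out=∅∪out(6)=∅
  fail(4) 'aadb': from fail(3)=0 chase 'b': 0 ⇒ 6;  out=∅∪out(6)=∅
  fail(9) 'baba': from fail(8)=6 chase 'a': 6 ⇒ 7;  out=∅∪out(7)=∅
  fail(5) 'aadbb': from fail(4)=6 chase 'b': 6→0 ⇒ 6;  out={0}∪out(6)={0}
  fail(10) 'babab': from fail(9)=7 chase 'b': 7 ⇒ 8;  out={1}∪out(8)={1}

Run:
pos 0 'a': at 1
pos 1 'a': at 2
pos 2 'd': at 3
pos 3 'b': at 4
pos 4 'b': at 5  emit P0@[0:4]
pos 5 'a': at 7 (fail-walked)
pos 6 'd': at 0 (fail-walked)
pos 7 'd': at 0
pos 8 'c': at 0
pos 9 'a': at 1
pos 10 'd': at 0 (fail-walked)
pos 11 'a': at 1
pos 12 'b': at 6 (fail-walked)
pos 13 'a': at 7
pos 14 'b': at 8
pos 15 'a': at 9
pos 16 'b': at 10  emit P1@[12:16]
pos 17 'b': at 6 (fail-walked)
pos 18 'c': at 0 (fail-walked)
pos 19 'a': at 1
pos 20 'b': at 6 (fail-walked)
pos 21 'b': at 6 (fail-walked)
pos 22 'a': at 7
pos 23 'a': at 2 (fail-walked)
pos 24 'd': at 3
pos 25 'b': at 4
pos 26 'b': at 5  emit P0@[22:26]
pos 27 'b': at 6 (fail-walked)
pos 28 'd': at 0 (fail-walked)
pos 29 'a': at 1
pos 30 'b': at 6 (fail-walked)
pos 31 'a': at 7
pos 32 'a': at 2 (fail-walked)
pos 33 'a': at 2 (fail-walked)
pos 34 'c': at 0 (fail-walked)
pos 35 'd': at 0
pos 36 'a': at 1
pos 37 'c': at 0 (fail-walked)
pos 38 'c': at 0
pos 39 'a': at 1
pos 40 'c': at 0 (fail-walked)
pos 41 'd': at 0
pos 42 'b': at 6
pos 43 'a': at 7
pos 44 'b': at 8
pos 45 'a': at 9
pos 46 'b': at 10  emit P1@[42:46]
pos 47 'b': at 6 (fail-walked)
pos 48 'd': at 0 (fail-walked)
pos 49 'b': at 6
pos 50 'a': at 7
pos 51 'b': at 8
pos 52 'a': at 9
pos 53 'b': at 10  emit P1@[49:53]
pos 54 'a': at 9 (fail-walked)
pos 55 'b': at 10  emit P1@[51:55]
pos 56 'b': at 6 (fail-walked)
pos 57 'a': at 7
pos 58 'b': at 8
pos 59 'a': at 9
pos 60 'b': at 10  emit P1@[56:60]
pos 61 'a': at 9 (fail-walked)
pos 62 'c': at 0 (fail-walked)
pos 63 'd': at 0
pos 64 'b': at 6

Result: [[4,0],[16,1],[26,0],[46,1],[53,1],[55,1],[60,1]]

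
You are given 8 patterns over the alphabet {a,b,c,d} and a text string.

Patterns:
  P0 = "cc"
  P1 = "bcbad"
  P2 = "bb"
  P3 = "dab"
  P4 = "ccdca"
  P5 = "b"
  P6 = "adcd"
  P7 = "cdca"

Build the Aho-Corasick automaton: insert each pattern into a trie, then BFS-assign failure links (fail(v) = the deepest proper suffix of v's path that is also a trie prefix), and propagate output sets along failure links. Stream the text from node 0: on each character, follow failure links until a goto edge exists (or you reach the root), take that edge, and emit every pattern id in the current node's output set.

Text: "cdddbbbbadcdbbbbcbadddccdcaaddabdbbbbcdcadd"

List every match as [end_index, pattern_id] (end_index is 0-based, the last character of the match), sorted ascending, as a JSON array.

Build:
Trie (insert patterns):
  n0 'ε': a→15 b→3 c→1 d→9
  n1 'c': c→2 d→19
  n2 'cc': d→12  [P0 ends]
  n3 'b': b→8 c→4  [P5 ends]
  n4 'bc': b→5
  n5 'bcb': a→6
  n6 'bcba': d→7
  n7 'bcbad': ·  [P1 ends]
  n8 'bb': ·  [P2 ends]
  n9 'd': a→10
  n10 'da': b→11
  n11 'dab': ·  [P3 ends]
  n12 'ccd': c→13
  n13 'ccdc': a→14
  n14 'ccdca': ·  [P4 ends]
  n15 'a': d→16
  n16 'ad': c→17
  n17 'adc': d→18
  n18 'adcd': ·  [P6 ends]
  n19 'cd': c→20
  n20 'cdc': a→21
  n21 'cdca': ·  [P7 ends]

Failure links (BFS by depth):
  fail(1) 'c': from fail(0)=0 chase 'c': 0 ⇒ 0;  out=∅∪out(0)=∅
  fail(3) 'b': from fail(0)=0 chase 'b': 0 ⇒ 0;  out={5}∪out(0)={5}
  fail(9) 'd': from fail(0)=0 chase 'd': 0 ⇒ 0;  out=∅∪out(0)=∅
  fail(15) 'a': from fail(0)=0 chase 'a': 0 ⇒ 0;  out=∅∪out(0)=∅
  fail(2) 'cc': from fail(1)=0 chase 'c': 0 ⇒ 1;  out={0}∪out(1)={0}
  fail(4) 'bc': from fail(3)=0 chase 'c': 0 ⇒ 1;  out=∅∪out(1)=∅
  fail(8) 'bb': from fail(3)=0 chase 'b': 0 ⇒ 3;  out={2}∪out(3)={2,5}
  fail(10) 'da': from fail(9)=0 chase 'a': 0 ⇒ 15;  out=∅∪out(15)=∅
  fail(16) 'ad': from fail(15)=0 chase 'd': 0 ⇒ 9;  out=∅∪out(9)=∅
  fail(19) 'cd': from fail(1)=0 chase 'd': 0 ⇒ 9;  out=∅∪out(9)=∅
  fail(5) 'bcb': from fail(4)=1 chase 'b': 1→0 ⇒ 3;  out=∅∪out(3)={5}
  fail(11) 'dab': from fail(10)=15 chase 'b': 15→0 ⇒ 3;  out={3}∪out(3)={3,5}
  fail(12) 'ccd': from fail(2)=1 chase 'd': 1 ⇒ 19;  out=∅∪out(19)=∅
  fail(17) 'adc': from fail(16)=9 chase 'c': 9→0 ⇒ 1;  out=∅∪out(1)=∅
  fail(20) 'cdc': from fail(19)=9 chase 'c': 9→0 ⇒ 1;  out=∅∪out(1)=∅
  fail(6) 'bcba': from fail(5)=3 chase 'a': 3→0 ⇒ 15;  out=∅∪out(15)=∅
  fail(13) 'ccdc': from fail(12)=19 chase 'c': 19 ⇒ 20;  out=∅∪out(20)=∅
  fail(18) 'adcd': from fail(17)=1 chase 'd': 1 ⇒ 19;  out={6}∪out(19)={6}
  fail(21) 'cdca': from fail(20)=1 chase 'a': 1→0 ⇒ 15;  out={7}∪out(15)={7}
  fail(7) 'bcbad': from fail(6)=15 chase 'd': 15 ⇒ 16;  out={1}∪out(16)={1}
  fail(14) 'ccdca': from fail(13)=20 chase 'a': 20 ⇒ 21;  out={4}∪out(21)={4,7}

Run:
i=0 'c': node 0→1
i=1 'd': node 1→19
i=2 'd': node 19→9 (fail-walked)
i=3 'd': node 9→9 (fail-walked)
i=4 'b': node 9→3 (fail-walked)  ** P5@[4:4]
i=5 'b': node 3→8  ** P2@[4:5],P5@[5:5]
i=6 'b': node 8→8 (fail-walked)  ** P2@[5:6],P5@[6:6]
i=7 'b': node 8→8 (fail-walked)  ** P2@[6:7],P5@[7:7]
i=8 'a': node 8→15 (fail-walked)
i=9 'd': node 15→16
i=10 'c': node 16→17
i=11 'd': node 17→18  ** P6@[8:11]
i=12 'b': node 18→3 (fail-walked)  ** P5@[12:12]
i=13 'b': node 3→8  ** P2@[12:13],P5@[13:13]
i=14 'b': node 8→8 (fail-walked)  ** P2@[13:14],P5@[14:14]
i=15 'b': node 8→8 (fail-walked)  ** P2@[14:15],P5@[15:15]
i=16 'c': node 8→4 (fail-walked)
i=17 'b': node 4→5  ** P5@[17:17]
i=18 'a': node 5→6
i=19 'd': node 6→7  ** P1@[15:19]
i=20 'd': node 7→9 (fail-walked)
i=21 'd': node 9→9 (fail-walked)
i=22 'c': node 9→1 (fail-walked)
i=23 'c': node 1→2  ** P0@[22:23]
i=24 'd': node 2→12
i=25 'c': node 12→13
i=26 'a': node 13→14  ** P4@[22:26],P7@[23:26]
i=27 'a': node 14→15 (fail-walked)
i=28 'd': node 15→16
i=29 'd': node 16→9 (fail-walked)
i=30 'a': node 9→10
i=31 'b': node 10→11  ** P3@[29:31],P5@[31:31]
i=32 'd': node 11→9 (fail-walked)
i=33 'b': node 9→3 (fail-walked)  ** P5@[33:33]
i=34 'b': node 3→8  ** P2@[33:34],P5@[34:34]
i=35 'b': node 8→8 (fail-walked)  ** P2@[34:35],P5@[35:35]
i=36 'b': node 8→8 (fail-walked)  ** P2@[35:36],P5@[36:36]
i=37 'c': node 8→4 (fail-walked)
i=38 'd': node 4→19 (fail-walked)
i=39 'c': node 19→20
i=40 'a': node 20→21  ** P7@[37:40]
i=41 'd': node 21→16 (fail-walked)
i=42 'd': node 16→9 (fail-walked)

Result: [[4,5],[5,2],[5,5],[6,2],[6,5],[7,2],[7,5],[11,6],[12,5],[13,2],[13,5],[14,2],[14,5],[15,2],[15,5],[17,5],[19,1],[23,0],[26,4],[26,7],[31,3],[31,5],[33,5],[34,2],[34,5],[35,2],[35,5],[36,2],[36,5],[40,7]]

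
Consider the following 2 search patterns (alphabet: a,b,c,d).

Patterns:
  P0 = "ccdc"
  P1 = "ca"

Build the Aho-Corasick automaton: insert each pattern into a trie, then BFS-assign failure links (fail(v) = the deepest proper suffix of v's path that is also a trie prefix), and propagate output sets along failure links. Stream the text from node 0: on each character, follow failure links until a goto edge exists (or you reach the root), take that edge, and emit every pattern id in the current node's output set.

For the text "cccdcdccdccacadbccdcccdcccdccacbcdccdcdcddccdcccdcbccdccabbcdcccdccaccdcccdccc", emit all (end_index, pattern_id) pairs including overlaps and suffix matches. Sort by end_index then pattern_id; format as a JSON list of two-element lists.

Build automaton:
Trie nodes:
  0='ε' goto c→1
  1='c' goto a→5 c→2
  2='cc' goto d→3
  3='ccd' goto c→4
  4='ccdc' goto ·  [P0 ends]
  5='ca' goto ·  [P1 ends]

Failure links (BFS by depth):
  fail(1) 'c': from fail(0)=0 chase 'c': 0 ⇒ 0;  out=∅∪out(0)=∅
  fail(2) 'cc': from fail(1)=0 chase 'c': 0 ⇒ 1;  out=∅∪out(1)=∅
  fail(5) 'ca': from fail(1)=0 chase 'a': 0 ⇒ 0;  out={1}∪out(0)={1}
  fail(3) 'ccd': from fail(2)=1 chase 'd': 1→0 ⇒ 0;  out=∅∪out(0)=∅
  fail(4) 'ccdc': from fail(3)=0 chase 'c': 0 ⇒ 1;  out={0}∪out(1)={0}

Run:
[0] read 'c'  n0⇒n1
[1] read 'c'  n1⇒n2
[2] read 'c'  n2⇒n2 (via fail)
[3] read 'd'  n2⇒n3
[4] read 'c'  n3⇒n4  ** P0@[1:4]
[5] read 'd'  n4⇒n0 (via fail)
[6] read 'c'  n0⇒n1
[7] read 'c'  n1⇒n2
[8] read 'd'  n2⇒n3
[9] read 'c'  n3⇒n4  ** P0@[6:9]
[10] read 'c'  n4⇒n2 (via fail)
[11] read 'a'  n2⇒n5 (via fail)  ** P1@[10:11]
[12] read 'c'  n5⇒n1 (via fail)
[13] read 'a'  n1⇒n5  ** P1@[12:13]
[14] read 'd'  n5⇒n0 (via fail)
[15] read 'b'  n0⇒n0
[16] read 'c'  n0⇒n1
[17] read 'c'  n1⇒n2
[18] read 'd'  n2⇒n3
[19] read 'c'  n3⇒n4  ** P0@[16:19]
[20] read 'c'  n4⇒n2 (via fail)
[21] read 'c'  n2⇒n2 (via fail)
[22] read 'd'  n2⇒n3
[23] read 'c'  n3⇒n4  ** P0@[20:23]
[24] read 'c'  n4⇒n2 (via fail)
[25] read 'c'  n2⇒n2 (via fail)
[26] read 'd'  n2⇒n3
[27] read 'c'  n3⇒n4  ** P0@[24:27]
[28] read 'c'  n4⇒n2 (via fail)
[29] read 'a'  n2⇒n5 (via fail)  ** P1@[28:29]
[30] read 'c'  n5⇒n1 (via fail)
[31] read 'b'  n1⇒n0 (via fail)
[32] read 'c'  n0⇒n1
[33] read 'd'  n1⇒n0 (via fail)
[34] read 'c'  n0⇒n1
[35] read 'c'  n1⇒n2
[36] read 'd'  n2⇒n3
[37] read 'c'  n3⇒n4  ** P0@[34:37]
[38] read 'd'  n4⇒n0 (via fail)
[39] read 'c'  n0⇒n1
[40] read 'd'  n1⇒n0 (via fail)
[41] read 'd'  n0⇒n0
[42] read 'c'  n0⇒n1
[43] read 'c'  n1⇒n2
[44] read 'd'  n2⇒n3
[45] read 'c'  n3⇒n4  ** P0@[42:45]
[46] read 'c'  n4⇒n2 (via fail)
[47] read 'c'  n2⇒n2 (via fail)
[48] read 'd'  n2⇒n3
[49] read 'c'  n3⇒n4  ** P0@[46:49]
[50] read 'b'  n4⇒n0 (via fail)
[51] read 'c'  n0⇒n1
[52] read 'c'  n1⇒n2
[53] read 'd'  n2⇒n3
[54] read 'c'  n3⇒n4  ** P0@[51:54]
[55] read 'c'  n4⇒n2 (via fail)
[56] read 'a'  n2⇒n5 (via fail)  ** P1@[55:56]
[57] read 'b'  n5⇒n0 (via fail)
[58] read 'b'  n0⇒n0
[59] read 'c'  n0⇒n1
[60] read 'd'  n1⇒n0 (via fail)
[61] read 'c'  n0⇒n1
[62] read 'c'  n1⇒n2
[63] read 'c'  n2⇒n2 (via fail)
[64] read 'd'  n2⇒n3
[65] read 'c'  n3⇒n4  ** P0@[62:65]
[66] read 'c'  n4⇒n2 (via fail)
[67] read 'a'  n2⇒n5 (via fail)  ** P1@[66:67]
[68] read 'c'  n5⇒n1 (via fail)
[69] read 'c'  n1⇒n2
[70] read 'd'  n2⇒n3
[71] read 'c'  n3⇒n4  ** P0@[68:71]
[72] read 'c'  n4⇒n2 (via fail)
[73] read 'c'  n2⇒n2 (via fail)
[74] read 'd'  n2⇒n3
[75] read 'c'  n3⇒n4  ** P0@[72:75]
[76] read 'c'  n4⇒n2 (via fail)
[77] read 'c'  n2⇒n2 (via fail)

Matches: [[4,0],[9,0],[11,1],[13,1],[19,0],[23,0],[27,0],[29,1],[37,0],[45,0],[49,0],[54,0],[56,1],[65,0],[67,1],[71,0],[75,0]]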